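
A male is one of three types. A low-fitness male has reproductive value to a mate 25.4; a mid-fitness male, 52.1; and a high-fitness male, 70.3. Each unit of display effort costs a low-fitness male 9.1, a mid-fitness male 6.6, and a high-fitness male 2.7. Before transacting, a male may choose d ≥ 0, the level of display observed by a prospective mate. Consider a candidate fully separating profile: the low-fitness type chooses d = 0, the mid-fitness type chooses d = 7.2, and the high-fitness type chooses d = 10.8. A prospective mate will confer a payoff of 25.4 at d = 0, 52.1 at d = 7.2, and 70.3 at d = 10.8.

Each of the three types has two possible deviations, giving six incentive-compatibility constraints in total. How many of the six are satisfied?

5

Low-fitness (own payoff 25.4): to d=7.2 gives 52.1 − 9.1×7.2 = -13.42 → no gain ✓; to d=10.8 gives 70.3 − 9.1×10.8 = -27.98 → no gain ✓.
Mid-fitness (own payoff 52.1 − 6.6×7.2 = 4.58): to d=0 gives 25.4 → profitable ✗; to d=10.8 gives 70.3 − 6.6×10.8 = -0.98 → no gain ✓.
High-fitness (own payoff 70.3 − 2.7×10.8 = 41.14): to d=0 gives 25.4 → no gain ✓; to d=7.2 gives 52.1 − 2.7×7.2 = 32.66 → no gain ✓.
5 of the 6 constraints hold; not an equilibrium.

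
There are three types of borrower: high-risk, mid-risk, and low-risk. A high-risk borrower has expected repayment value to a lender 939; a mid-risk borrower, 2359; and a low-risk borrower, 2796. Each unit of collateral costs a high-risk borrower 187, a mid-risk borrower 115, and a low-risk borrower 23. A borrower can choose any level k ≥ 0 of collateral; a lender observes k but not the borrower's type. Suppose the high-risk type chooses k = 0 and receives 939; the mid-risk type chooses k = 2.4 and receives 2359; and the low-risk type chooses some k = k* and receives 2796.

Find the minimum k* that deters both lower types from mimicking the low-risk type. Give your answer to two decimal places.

9.93

High-risk type (on-path payoff 939) won't mimic when 939 ≥ 2796 − 187·k*, i.e. k* ≥ 9.93.
Mid-risk type (on-path payoff 2359 − 115×2.4 = 2083) won't mimic when 2083 ≥ 2796 − 115·k*, i.e. k* ≥ 6.20.
Both must hold, so k* = max(9.93, 6.20) = 9.93. The high-risk type's constraint binds.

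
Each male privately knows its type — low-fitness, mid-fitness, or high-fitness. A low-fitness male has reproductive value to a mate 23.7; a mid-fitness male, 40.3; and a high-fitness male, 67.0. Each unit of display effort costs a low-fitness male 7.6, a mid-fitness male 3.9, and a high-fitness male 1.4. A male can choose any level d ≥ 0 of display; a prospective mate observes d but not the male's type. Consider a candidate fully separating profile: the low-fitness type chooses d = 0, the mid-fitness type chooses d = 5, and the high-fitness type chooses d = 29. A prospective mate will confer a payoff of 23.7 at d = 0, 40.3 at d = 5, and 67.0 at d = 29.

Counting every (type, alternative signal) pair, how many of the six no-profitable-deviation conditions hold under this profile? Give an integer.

Low-fitness (own payoff 23.7): to d=5 gives 40.3 − 7.6×5 = 2.3 → no gain ✓; to d=29 gives 67.0 − 7.6×29 = -153.4 → no gain ✓.
Mid-fitness (own payoff 40.3 − 3.9×5 = 20.8): to d=0 gives 23.7 → profitable ✗; to d=29 gives 67.0 − 3.9×29 = -46.1 → no gain ✓.
High-fitness (own payoff 67.0 − 1.4×29 = 26.4): to d=0 gives 23.7 → no gain ✓; to d=5 gives 40.3 − 1.4×5 = 33.3 → profitable ✗.
4 of the 6 constraints hold; not an equilibrium.

4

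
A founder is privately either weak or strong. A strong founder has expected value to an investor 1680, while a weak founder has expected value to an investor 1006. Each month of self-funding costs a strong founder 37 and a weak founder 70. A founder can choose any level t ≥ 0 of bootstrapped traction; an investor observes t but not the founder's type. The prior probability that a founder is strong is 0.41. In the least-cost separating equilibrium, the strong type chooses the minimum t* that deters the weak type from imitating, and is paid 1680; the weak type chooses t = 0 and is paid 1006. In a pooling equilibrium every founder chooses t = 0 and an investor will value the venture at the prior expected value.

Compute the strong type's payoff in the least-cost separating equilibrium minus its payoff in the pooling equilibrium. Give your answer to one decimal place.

41.4

Least-cost separating signal: t* solves 1006 = 1680 − 70·t*, so t* = (1680 − 1006)/70 ≈ 9.6286.
Strong type's separating payoff: 1680 − 37 × t* = 1680 − 37 × (1680 − 1006)/70 = 1680 − 24938/70 ≈ 1323.743.
Pooling payoff: 0.41 × 1680 + 0.59 × 1006 = 1282.34.
Difference: 1323.743 − 1282.34 = 41.403, i.e. 41.4 to one decimal place.
The strong type prefers to separate.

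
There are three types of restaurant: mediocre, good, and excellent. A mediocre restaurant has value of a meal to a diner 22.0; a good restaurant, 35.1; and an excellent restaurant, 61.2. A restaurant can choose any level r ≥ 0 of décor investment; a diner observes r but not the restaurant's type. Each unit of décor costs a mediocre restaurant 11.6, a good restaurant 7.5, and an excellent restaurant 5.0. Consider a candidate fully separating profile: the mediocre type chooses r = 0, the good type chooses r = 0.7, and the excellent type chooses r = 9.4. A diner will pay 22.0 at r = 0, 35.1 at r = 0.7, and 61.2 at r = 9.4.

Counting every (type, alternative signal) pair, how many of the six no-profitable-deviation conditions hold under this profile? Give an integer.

3

Excellent (own payoff 61.2 − 5.0×9.4 = 14.2): to r=0 gives 22.0 → profitable ✗; to r=0.7 gives 35.1 − 5.0×0.7 = 31.6 → profitable ✗.
Good (own payoff 35.1 − 7.5×0.7 = 29.85): to r=0 gives 22.0 → no gain ✓; to r=9.4 gives 61.2 − 7.5×9.4 = -9.3 → no gain ✓.
Mediocre (own payoff 22.0): to r=0.7 gives 35.1 − 11.6×0.7 = 26.98 → profitable ✗; to r=9.4 gives 61.2 − 11.6×9.4 = -47.84 → no gain ✓.
3 of the 6 constraints hold; not an equilibrium.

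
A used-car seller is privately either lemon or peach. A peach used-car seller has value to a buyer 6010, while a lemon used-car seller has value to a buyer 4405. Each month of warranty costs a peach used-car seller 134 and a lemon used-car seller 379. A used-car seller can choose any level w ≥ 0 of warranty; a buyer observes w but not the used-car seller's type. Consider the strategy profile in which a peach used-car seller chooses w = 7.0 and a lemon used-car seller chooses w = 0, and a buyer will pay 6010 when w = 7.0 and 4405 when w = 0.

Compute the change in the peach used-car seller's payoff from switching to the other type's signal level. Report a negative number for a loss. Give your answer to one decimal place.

Playing w = 7.0 the peach used-car seller receives 6010 − 134 × 7.0 = 5072.
Deviating to w = 0 yields 4405 instead.
Gain from deviating: 4405 − 5072 = -667.0.
The gain is negative, so the peach type's incentive-compatibility constraint is satisfied.

-667.0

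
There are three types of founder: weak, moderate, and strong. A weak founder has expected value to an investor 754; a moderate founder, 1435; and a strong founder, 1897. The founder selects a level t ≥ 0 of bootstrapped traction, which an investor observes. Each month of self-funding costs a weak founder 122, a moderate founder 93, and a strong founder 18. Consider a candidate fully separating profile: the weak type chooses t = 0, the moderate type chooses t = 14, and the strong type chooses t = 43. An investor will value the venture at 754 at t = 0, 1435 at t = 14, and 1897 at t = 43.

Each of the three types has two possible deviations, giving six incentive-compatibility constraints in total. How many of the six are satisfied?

Weak (own payoff 754): to t=14 gives 1435 − 122×14 = -273 → no gain ✓; to t=43 gives 1897 − 122×43 = -3349 → no gain ✓.
Strong (own payoff 1897 − 18×43 = 1123): to t=0 gives 754 → no gain ✓; to t=14 gives 1435 − 18×14 = 1183 → profitable ✗.
Moderate (own payoff 1435 − 93×14 = 133): to t=0 gives 754 → profitable ✗; to t=43 gives 1897 − 93×43 = -2102 → no gain ✓.
4 of the 6 constraints hold; not an equilibrium.

4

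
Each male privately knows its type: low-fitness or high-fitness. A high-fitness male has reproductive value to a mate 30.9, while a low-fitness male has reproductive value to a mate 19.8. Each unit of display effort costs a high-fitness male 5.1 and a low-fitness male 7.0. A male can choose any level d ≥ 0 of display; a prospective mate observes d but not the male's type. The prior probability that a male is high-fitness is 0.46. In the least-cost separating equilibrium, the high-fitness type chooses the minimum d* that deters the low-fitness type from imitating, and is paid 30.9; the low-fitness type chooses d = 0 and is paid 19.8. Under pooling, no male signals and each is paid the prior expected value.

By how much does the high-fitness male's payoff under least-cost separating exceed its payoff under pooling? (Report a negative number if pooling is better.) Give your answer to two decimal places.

Least-cost separating signal: d* solves 19.8 = 30.9 − 7.0·d*, so d* = (30.9 − 19.8)/7.0 ≈ 1.5857.
High-fitness type's separating payoff: 30.9 − 5.1 × d* = 30.9 − 5.1 × (30.9 − 19.8)/7.0 = 30.9 − 56.61/7.0 ≈ 22.8129.
Pooling payoff: 0.46 × 30.9 + 0.54 × 19.8 = 24.906.
Difference: 22.8129 − 24.906 = -2.0931, i.e. -2.09 to two decimal places.
The high-fitness type would prefer the pooling outcome.

-2.09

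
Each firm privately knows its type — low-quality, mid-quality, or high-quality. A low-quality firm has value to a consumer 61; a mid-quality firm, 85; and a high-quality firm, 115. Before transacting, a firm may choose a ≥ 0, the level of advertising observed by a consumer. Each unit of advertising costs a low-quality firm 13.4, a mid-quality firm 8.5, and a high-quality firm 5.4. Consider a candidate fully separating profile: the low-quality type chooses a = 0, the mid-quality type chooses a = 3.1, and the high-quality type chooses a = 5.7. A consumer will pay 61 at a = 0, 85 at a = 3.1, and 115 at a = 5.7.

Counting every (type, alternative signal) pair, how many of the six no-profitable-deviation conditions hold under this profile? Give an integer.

Low-quality (own payoff 61): to a=3.1 gives 85 − 13.4×3.1 = 43.46 → no gain ✓; to a=5.7 gives 115 − 13.4×5.7 = 38.62 → no gain ✓.
High-quality (own payoff 115 − 5.4×5.7 = 84.22): to a=0 gives 61 → no gain ✓; to a=3.1 gives 85 − 5.4×3.1 = 68.26 → no gain ✓.
Mid-quality (own payoff 85 − 8.5×3.1 = 58.65): to a=0 gives 61 → profitable ✗; to a=5.7 gives 115 − 8.5×5.7 = 66.55 → profitable ✗.
4 of the 6 constraints hold; not an equilibrium.

4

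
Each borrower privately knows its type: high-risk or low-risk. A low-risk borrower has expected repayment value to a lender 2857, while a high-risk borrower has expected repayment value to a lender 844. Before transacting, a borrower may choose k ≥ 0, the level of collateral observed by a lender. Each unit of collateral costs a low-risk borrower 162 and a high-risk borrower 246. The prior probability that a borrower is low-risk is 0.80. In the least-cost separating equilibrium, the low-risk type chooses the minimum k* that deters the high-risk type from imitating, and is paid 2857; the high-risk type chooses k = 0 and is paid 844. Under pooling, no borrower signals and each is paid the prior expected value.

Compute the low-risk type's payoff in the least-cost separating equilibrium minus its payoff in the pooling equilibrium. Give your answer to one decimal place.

-923.0

Least-cost separating signal: k* solves 844 = 2857 − 246·k*, so k* = (2857 − 844)/246 ≈ 8.1829.
Low-risk type's separating payoff: 2857 − 162 × k* = 2857 − 162 × (2857 − 844)/246 = 2857 − 326106/246 ≈ 1531.366.
Pooling payoff: 0.80 × 2857 + 0.20 × 844 = 2454.4.
Difference: 1531.366 − 2454.4 = -923.034, i.e. -923.0 to one decimal place.
The low-risk type would prefer the pooling outcome.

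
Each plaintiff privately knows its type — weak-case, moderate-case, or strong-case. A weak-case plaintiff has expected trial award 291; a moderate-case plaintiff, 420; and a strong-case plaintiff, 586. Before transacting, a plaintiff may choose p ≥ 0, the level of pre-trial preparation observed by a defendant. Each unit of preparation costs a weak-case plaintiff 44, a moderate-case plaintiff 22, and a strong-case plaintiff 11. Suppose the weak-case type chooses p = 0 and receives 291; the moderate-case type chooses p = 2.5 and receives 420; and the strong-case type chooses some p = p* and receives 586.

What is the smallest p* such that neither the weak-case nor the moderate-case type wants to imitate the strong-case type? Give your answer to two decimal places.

10.05

Moderate-case type (on-path payoff 420 − 22×2.5 = 365) won't mimic when 365 ≥ 586 − 22·p*, i.e. p* ≥ 10.05.
Weak-case type (on-path payoff 291) won't mimic when 291 ≥ 586 − 44·p*, i.e. p* ≥ 6.70.
Both must hold, so p* = max(6.70, 10.05) = 10.05. The moderate-case type's constraint binds.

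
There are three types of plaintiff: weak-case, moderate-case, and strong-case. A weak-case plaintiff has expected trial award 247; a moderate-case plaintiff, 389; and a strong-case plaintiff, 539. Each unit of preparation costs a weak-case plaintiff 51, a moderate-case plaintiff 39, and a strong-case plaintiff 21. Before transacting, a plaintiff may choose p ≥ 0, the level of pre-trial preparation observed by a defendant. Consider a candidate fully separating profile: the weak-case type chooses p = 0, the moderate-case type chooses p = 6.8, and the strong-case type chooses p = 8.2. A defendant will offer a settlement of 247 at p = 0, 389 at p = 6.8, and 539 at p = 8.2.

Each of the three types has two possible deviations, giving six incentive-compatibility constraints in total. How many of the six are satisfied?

4

Strong-case (own payoff 539 − 21×8.2 = 366.8): to p=0 gives 247 → no gain ✓; to p=6.8 gives 389 − 21×6.8 = 246.2 → no gain ✓.
Weak-case (own payoff 247): to p=6.8 gives 389 − 51×6.8 = 42.2 → no gain ✓; to p=8.2 gives 539 − 51×8.2 = 120.8 → no gain ✓.
Moderate-case (own payoff 389 − 39×6.8 = 123.8): to p=0 gives 247 → profitable ✗; to p=8.2 gives 539 − 39×8.2 = 219.2 → profitable ✗.
4 of the 6 constraints hold; not an equilibrium.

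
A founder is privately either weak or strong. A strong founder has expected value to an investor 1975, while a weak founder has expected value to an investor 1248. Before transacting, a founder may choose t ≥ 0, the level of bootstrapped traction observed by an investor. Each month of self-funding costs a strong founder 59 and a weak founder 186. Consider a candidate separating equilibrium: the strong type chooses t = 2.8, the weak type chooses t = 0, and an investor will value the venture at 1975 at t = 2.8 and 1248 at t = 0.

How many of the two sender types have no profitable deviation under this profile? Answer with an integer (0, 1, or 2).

1

Strong type: signal → 1975 − 59 × 2.8 = 1809.8; deviate to 0 → 1248. IC holds (1809.8 ≥ 1248).
Weak type: stay at 0 → 1248; mimic → 1975 − 186 × 2.8 = 1454.2. IC fails (1248 < 1454.2).
1 of 2 constraints hold, so this profile is not an equilibrium.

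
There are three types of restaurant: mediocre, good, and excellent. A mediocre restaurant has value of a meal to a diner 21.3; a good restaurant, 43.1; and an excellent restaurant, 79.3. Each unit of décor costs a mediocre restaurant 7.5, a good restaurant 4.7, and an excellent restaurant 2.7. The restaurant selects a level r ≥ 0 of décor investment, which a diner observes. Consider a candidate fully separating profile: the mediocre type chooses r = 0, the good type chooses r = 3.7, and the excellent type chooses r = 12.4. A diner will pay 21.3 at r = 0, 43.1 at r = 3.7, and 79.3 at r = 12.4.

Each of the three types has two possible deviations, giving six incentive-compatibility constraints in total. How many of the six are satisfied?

6

Good (own payoff 43.1 − 4.7×3.7 = 25.71): to r=0 gives 21.3 → no gain ✓; to r=12.4 gives 79.3 − 4.7×12.4 = 21.02 → no gain ✓.
Mediocre (own payoff 21.3): to r=3.7 gives 43.1 − 7.5×3.7 = 15.35 → no gain ✓; to r=12.4 gives 79.3 − 7.5×12.4 = -13.7 → no gain ✓.
Excellent (own payoff 79.3 − 2.7×12.4 = 45.82): to r=0 gives 21.3 → no gain ✓; to r=3.7 gives 43.1 − 2.7×3.7 = 33.11 → no gain ✓.
6 of the 6 constraints hold; this profile is a separating equilibrium.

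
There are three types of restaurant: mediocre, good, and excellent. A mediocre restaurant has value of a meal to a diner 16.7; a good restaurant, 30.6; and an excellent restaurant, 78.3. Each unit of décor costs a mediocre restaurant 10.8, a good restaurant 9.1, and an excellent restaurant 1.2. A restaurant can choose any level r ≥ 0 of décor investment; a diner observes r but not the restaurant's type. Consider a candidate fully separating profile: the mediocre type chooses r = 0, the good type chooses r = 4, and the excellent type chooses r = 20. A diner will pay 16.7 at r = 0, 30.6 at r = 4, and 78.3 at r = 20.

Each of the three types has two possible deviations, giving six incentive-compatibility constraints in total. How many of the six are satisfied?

5

Good (own payoff 30.6 − 9.1×4 = -5.8): to r=0 gives 16.7 → profitable ✗; to r=20 gives 78.3 − 9.1×20 = -103.7 → no gain ✓.
Excellent (own payoff 78.3 − 1.2×20 = 54.3): to r=0 gives 16.7 → no gain ✓; to r=4 gives 30.6 − 1.2×4 = 25.8 → no gain ✓.
Mediocre (own payoff 16.7): to r=4 gives 30.6 − 10.8×4 = -12.6 → no gain ✓; to r=20 gives 78.3 − 10.8×20 = -137.7 → no gain ✓.
5 of the 6 constraints hold; not an equilibrium.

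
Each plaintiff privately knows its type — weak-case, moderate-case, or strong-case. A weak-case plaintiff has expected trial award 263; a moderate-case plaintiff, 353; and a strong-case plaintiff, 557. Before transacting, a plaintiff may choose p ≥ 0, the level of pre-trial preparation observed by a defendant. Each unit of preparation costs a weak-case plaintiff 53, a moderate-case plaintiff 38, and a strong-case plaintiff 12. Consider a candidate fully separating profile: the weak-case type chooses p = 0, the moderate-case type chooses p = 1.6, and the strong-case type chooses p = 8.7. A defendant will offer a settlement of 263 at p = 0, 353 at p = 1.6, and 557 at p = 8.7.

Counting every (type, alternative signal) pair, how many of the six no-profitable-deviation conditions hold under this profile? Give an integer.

5

Strong-case (own payoff 557 − 12×8.7 = 452.6): to p=0 gives 263 → no gain ✓; to p=1.6 gives 353 − 12×1.6 = 333.8 → no gain ✓.
Weak-case (own payoff 263): to p=1.6 gives 353 − 53×1.6 = 268.2 → profitable ✗; to p=8.7 gives 557 − 53×8.7 = 95.9 → no gain ✓.
Moderate-case (own payoff 353 − 38×1.6 = 292.2): to p=0 gives 263 → no gain ✓; to p=8.7 gives 557 − 38×8.7 = 226.4 → no gain ✓.
5 of the 6 constraints hold; not an equilibrium.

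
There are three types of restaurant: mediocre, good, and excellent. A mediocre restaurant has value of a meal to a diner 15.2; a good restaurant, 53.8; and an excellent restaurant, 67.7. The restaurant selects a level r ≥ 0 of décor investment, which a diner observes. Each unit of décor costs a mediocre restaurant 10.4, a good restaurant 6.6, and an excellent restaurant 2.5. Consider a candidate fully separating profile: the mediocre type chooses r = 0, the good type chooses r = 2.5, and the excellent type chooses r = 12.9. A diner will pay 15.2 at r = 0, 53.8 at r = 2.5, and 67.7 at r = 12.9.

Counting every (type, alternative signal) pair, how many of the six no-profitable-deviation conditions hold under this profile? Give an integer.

4

Mediocre (own payoff 15.2): to r=2.5 gives 53.8 − 10.4×2.5 = 27.8 → profitable ✗; to r=12.9 gives 67.7 − 10.4×12.9 = -66.46 → no gain ✓.
Good (own payoff 53.8 − 6.6×2.5 = 37.3): to r=0 gives 15.2 → no gain ✓; to r=12.9 gives 67.7 − 6.6×12.9 = -17.44 → no gain ✓.
Excellent (own payoff 67.7 − 2.5×12.9 = 35.45): to r=0 gives 15.2 → no gain ✓; to r=2.5 gives 53.8 − 2.5×2.5 = 47.55 → profitable ✗.
4 of the 6 constraints hold; not an equilibrium.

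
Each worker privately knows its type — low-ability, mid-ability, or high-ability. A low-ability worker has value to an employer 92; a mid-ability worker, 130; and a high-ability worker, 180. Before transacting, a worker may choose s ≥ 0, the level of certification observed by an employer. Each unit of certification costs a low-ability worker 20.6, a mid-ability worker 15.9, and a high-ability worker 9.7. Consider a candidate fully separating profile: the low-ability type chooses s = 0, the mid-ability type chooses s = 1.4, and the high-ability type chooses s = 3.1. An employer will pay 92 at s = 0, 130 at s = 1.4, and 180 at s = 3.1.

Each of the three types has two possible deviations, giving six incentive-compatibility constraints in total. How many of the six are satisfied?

3

High-ability (own payoff 180 − 9.7×3.1 = 149.93): to s=0 gives 92 → no gain ✓; to s=1.4 gives 130 − 9.7×1.4 = 116.42 → no gain ✓.
Low-ability (own payoff 92): to s=1.4 gives 130 − 20.6×1.4 = 101.16 → profitable ✗; to s=3.1 gives 180 − 20.6×3.1 = 116.14 → profitable ✗.
Mid-ability (own payoff 130 − 15.9×1.4 = 107.74): to s=0 gives 92 → no gain ✓; to s=3.1 gives 180 − 15.9×3.1 = 130.71 → profitable ✗.
3 of the 6 constraints hold; not an equilibrium.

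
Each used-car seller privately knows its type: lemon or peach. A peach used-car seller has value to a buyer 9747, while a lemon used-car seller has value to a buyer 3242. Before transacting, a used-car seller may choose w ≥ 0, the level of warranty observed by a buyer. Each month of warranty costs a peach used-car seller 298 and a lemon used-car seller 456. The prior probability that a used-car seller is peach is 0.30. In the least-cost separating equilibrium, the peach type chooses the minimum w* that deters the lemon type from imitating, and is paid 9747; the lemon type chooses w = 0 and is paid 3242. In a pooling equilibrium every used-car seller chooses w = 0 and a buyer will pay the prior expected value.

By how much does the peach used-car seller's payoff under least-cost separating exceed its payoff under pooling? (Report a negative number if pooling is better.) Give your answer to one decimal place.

302.4

Least-cost separating signal: w* solves 3242 = 9747 − 456·w*, so w* = (9747 − 3242)/456 ≈ 14.2654.
Peach type's separating payoff: 9747 − 298 × w* = 9747 − 298 × (9747 − 3242)/456 = 9747 − 1938490/456 ≈ 5495.925.
Pooling payoff: 0.30 × 9747 + 0.70 × 3242 = 5193.5.
Difference: 5495.925 − 5193.5 = 302.425, i.e. 302.4 to one decimal place.
The peach type prefers to separate.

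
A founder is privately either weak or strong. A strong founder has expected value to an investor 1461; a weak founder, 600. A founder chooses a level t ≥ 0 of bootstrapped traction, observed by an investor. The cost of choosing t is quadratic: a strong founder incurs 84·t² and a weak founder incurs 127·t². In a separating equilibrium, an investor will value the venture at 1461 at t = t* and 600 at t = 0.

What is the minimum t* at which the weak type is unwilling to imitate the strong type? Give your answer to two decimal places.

2.60

The weak type at t = 0 receives 600; imitating at t* yields 1461 − 127·t*².
Indifference: 600 = 1461 − 127·t*², so t*² = (1461 − 600) / 127 ≈ 6.7795.
t* = √6.7795 ≈ 2.60.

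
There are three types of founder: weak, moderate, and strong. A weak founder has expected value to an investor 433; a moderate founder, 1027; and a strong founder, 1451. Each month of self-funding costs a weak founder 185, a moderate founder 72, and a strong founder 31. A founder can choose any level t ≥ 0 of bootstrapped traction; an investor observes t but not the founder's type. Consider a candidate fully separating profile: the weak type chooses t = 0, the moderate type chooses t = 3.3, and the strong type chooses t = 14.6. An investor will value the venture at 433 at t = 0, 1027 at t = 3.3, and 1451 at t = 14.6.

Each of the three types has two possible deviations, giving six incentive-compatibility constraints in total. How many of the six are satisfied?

6

Strong (own payoff 1451 − 31×14.6 = 998.4): to t=0 gives 433 → no gain ✓; to t=3.3 gives 1027 − 31×3.3 = 924.7 → no gain ✓.
Moderate (own payoff 1027 − 72×3.3 = 789.4): to t=0 gives 433 → no gain ✓; to t=14.6 gives 1451 − 72×14.6 = 399.8 → no gain ✓.
Weak (own payoff 433): to t=3.3 gives 1027 − 185×3.3 = 416.5 → no gain ✓; to t=14.6 gives 1451 − 185×14.6 = -1250 → no gain ✓.
6 of the 6 constraints hold; this profile is a separating equilibrium.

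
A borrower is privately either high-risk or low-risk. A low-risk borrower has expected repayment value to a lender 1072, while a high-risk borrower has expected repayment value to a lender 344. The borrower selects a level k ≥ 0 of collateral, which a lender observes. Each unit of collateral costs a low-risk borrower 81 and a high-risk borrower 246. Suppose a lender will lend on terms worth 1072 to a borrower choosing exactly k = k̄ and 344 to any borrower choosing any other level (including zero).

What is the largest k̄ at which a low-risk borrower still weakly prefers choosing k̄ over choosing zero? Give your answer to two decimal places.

8.99

Choosing k̄ yields the low-risk type 1072 − 81·k̄; choosing zero yields 344.
The low-risk type is indifferent at 1072 − 81·k̄ = 344, i.e. k̄ = (1072 − 344) / 81 ≈ 8.99.
For any k̄ above 8.99 the low-risk type would rather pool at zero, so separation collapses.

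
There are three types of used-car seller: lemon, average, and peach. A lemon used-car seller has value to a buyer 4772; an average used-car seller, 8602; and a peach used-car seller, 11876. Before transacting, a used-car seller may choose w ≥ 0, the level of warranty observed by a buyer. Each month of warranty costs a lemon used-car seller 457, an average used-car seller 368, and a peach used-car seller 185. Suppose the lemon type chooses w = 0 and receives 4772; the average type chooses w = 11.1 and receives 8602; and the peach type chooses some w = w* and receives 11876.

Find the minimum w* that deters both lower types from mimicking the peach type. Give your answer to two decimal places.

20.00

Lemon type (on-path payoff 4772) won't mimic when 4772 ≥ 11876 − 457·w*, i.e. w* ≥ 15.54.
Average type (on-path payoff 8602 − 368×11.1 = 4517.2) won't mimic when 4517.2 ≥ 11876 − 368·w*, i.e. w* ≥ 20.00.
Both must hold, so w* = max(15.54, 20.00) = 20.00. The average type's constraint binds.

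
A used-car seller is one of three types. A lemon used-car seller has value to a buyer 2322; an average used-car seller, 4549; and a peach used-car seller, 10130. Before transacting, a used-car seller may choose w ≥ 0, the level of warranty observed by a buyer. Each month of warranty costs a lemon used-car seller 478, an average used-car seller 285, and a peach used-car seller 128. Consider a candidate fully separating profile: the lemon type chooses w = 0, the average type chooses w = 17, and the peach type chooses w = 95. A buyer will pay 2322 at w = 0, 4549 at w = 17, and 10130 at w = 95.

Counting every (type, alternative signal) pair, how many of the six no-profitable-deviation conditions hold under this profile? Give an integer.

Lemon (own payoff 2322): to w=17 gives 4549 − 478×17 = -3577 → no gain ✓; to w=95 gives 10130 − 478×95 = -35280 → no gain ✓.
Average (own payoff 4549 − 285×17 = -296): to w=0 gives 2322 → profitable ✗; to w=95 gives 10130 − 285×95 = -16945 → no gain ✓.
Peach (own payoff 10130 − 128×95 = -2030): to w=0 gives 2322 → profitable ✗; to w=17 gives 4549 − 128×17 = 2373 → profitable ✗.
3 of the 6 constraints hold; not an equilibrium.

3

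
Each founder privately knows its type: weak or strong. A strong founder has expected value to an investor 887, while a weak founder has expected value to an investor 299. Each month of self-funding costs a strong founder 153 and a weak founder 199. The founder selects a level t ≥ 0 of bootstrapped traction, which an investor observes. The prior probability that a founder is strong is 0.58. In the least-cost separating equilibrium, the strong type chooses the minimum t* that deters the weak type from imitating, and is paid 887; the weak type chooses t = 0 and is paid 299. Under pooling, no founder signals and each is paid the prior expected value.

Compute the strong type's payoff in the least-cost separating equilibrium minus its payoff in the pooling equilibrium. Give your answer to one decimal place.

-205.1

Least-cost separating signal: t* solves 299 = 887 − 199·t*, so t* = (887 − 299)/199 ≈ 2.9548.
Strong type's separating payoff: 887 − 153 × t* = 887 − 153 × (887 − 299)/199 = 887 − 89964/199 ≈ 434.920.
Pooling payoff: 0.58 × 887 + 0.42 × 299 = 640.04.
Difference: 434.920 − 640.04 = -205.12, i.e. -205.1 to one decimal place.
The strong type would prefer the pooling outcome.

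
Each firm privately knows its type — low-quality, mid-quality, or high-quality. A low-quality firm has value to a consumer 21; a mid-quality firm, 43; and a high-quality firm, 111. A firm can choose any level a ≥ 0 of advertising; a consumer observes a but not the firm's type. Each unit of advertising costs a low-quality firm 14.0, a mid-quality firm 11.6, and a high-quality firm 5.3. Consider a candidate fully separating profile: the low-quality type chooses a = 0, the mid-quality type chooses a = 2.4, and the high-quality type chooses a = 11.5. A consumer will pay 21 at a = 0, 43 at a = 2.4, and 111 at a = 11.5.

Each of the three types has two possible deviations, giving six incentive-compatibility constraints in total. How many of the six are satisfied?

Mid-quality (own payoff 43 − 11.6×2.4 = 15.16): to a=0 gives 21 → profitable ✗; to a=11.5 gives 111 − 11.6×11.5 = -22.4 → no gain ✓.
High-quality (own payoff 111 − 5.3×11.5 = 50.05): to a=0 gives 21 → no gain ✓; to a=2.4 gives 43 − 5.3×2.4 = 30.28 → no gain ✓.
Low-quality (own payoff 21): to a=2.4 gives 43 − 14.0×2.4 = 9.4 → no gain ✓; to a=11.5 gives 111 − 14.0×11.5 = -50 → no gain ✓.
5 of the 6 constraints hold; not an equilibrium.

5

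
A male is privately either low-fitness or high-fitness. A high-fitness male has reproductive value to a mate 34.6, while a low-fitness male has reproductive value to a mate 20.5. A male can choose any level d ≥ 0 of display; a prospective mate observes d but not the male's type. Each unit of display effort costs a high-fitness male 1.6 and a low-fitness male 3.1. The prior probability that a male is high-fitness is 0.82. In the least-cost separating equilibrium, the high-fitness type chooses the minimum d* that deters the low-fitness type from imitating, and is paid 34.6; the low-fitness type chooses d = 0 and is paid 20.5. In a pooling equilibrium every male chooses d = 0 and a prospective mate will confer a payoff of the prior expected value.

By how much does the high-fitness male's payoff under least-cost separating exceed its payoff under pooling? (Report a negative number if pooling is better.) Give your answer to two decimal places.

-4.74

Least-cost separating signal: d* solves 20.5 = 34.6 − 3.1·d*, so d* = (34.6 − 20.5)/3.1 ≈ 4.5484.
High-fitness type's separating payoff: 34.6 − 1.6 × d* = 34.6 − 1.6 × (34.6 − 20.5)/3.1 = 34.6 − 22.56/3.1 ≈ 27.3226.
Pooling payoff: 0.82 × 34.6 + 0.18 × 20.5 = 32.062.
Difference: 27.3226 − 32.062 = -4.7394, i.e. -4.74 to two decimal places.
The high-fitness type would prefer the pooling outcome.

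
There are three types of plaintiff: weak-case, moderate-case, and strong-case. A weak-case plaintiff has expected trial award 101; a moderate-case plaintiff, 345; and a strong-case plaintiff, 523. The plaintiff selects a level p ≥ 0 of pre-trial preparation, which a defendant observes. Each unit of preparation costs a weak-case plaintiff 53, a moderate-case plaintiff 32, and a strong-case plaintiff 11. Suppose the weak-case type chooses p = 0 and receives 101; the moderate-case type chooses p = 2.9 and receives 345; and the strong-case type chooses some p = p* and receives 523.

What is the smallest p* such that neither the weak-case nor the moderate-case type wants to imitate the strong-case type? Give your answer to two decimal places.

8.46

Weak-case type (on-path payoff 101) won't mimic when 101 ≥ 523 − 53·p*, i.e. p* ≥ 7.96.
Moderate-case type (on-path payoff 345 − 32×2.9 = 252.2) won't mimic when 252.2 ≥ 523 − 32·p*, i.e. p* ≥ 8.46.
Both must hold, so p* = max(7.96, 8.46) = 8.46. The moderate-case type's constraint binds.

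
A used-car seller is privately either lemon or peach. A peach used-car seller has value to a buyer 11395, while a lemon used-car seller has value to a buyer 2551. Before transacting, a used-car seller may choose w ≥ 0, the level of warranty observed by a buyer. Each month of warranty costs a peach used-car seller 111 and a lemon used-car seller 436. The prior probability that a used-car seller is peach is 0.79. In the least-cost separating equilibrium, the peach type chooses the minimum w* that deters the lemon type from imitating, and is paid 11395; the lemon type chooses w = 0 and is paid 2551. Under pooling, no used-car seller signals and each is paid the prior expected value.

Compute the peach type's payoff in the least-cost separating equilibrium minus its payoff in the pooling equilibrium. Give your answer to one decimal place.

Least-cost separating signal: w* solves 2551 = 11395 − 436·w*, so w* = (11395 − 2551)/436 ≈ 20.2844.
Peach type's separating payoff: 11395 − 111 × w* = 11395 − 111 × (11395 − 2551)/436 = 11395 − 981684/436 ≈ 9143.431.
Pooling payoff: 0.79 × 11395 + 0.21 × 2551 = 9537.76.
Difference: 9143.431 − 9537.76 = -394.329, i.e. -394.3 to one decimal place.
The peach type would prefer the pooling outcome.

-394.3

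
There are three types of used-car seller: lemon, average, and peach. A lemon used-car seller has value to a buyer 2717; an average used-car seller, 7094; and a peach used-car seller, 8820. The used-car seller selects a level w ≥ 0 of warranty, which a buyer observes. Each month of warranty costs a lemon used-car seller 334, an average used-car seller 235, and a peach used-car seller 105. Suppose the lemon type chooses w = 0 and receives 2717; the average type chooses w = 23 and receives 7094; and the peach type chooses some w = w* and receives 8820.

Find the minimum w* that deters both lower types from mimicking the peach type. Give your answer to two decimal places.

30.34

Average type (on-path payoff 7094 − 235×23 = 1689) won't mimic when 1689 ≥ 8820 − 235·w*, i.e. w* ≥ 30.34.
Lemon type (on-path payoff 2717) won't mimic when 2717 ≥ 8820 − 334·w*, i.e. w* ≥ 18.27.
Both must hold, so w* = max(18.27, 30.34) = 30.34. The average type's constraint binds.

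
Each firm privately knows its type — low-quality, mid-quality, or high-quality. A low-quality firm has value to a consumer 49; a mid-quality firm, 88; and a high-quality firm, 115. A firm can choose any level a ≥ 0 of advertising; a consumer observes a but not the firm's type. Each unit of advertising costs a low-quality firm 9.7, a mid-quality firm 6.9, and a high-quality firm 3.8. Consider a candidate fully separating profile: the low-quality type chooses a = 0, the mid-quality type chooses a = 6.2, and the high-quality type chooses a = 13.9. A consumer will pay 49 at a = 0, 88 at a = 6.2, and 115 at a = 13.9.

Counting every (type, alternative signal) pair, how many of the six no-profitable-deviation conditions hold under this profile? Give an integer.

High-quality (own payoff 115 − 3.8×13.9 = 62.18): to a=0 gives 49 → no gain ✓; to a=6.2 gives 88 − 3.8×6.2 = 64.44 → profitable ✗.
Mid-quality (own payoff 88 − 6.9×6.2 = 45.22): to a=0 gives 49 → profitable ✗; to a=13.9 gives 115 − 6.9×13.9 = 19.09 → no gain ✓.
Low-quality (own payoff 49): to a=6.2 gives 88 − 9.7×6.2 = 27.86 → no gain ✓; to a=13.9 gives 115 − 9.7×13.9 = -19.83 → no gain ✓.
4 of the 6 constraints hold; not an equilibrium.

4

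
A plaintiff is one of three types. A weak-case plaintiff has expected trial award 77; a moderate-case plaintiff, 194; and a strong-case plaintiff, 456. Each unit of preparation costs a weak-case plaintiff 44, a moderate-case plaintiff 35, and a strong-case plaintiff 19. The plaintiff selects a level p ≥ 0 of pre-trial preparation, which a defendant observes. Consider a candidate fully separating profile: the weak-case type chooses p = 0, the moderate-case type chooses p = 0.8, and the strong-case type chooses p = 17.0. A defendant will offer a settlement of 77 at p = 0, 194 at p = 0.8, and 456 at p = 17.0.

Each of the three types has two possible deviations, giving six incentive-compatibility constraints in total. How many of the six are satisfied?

4

Moderate-case (own payoff 194 − 35×0.8 = 166): to p=0 gives 77 → no gain ✓; to p=17.0 gives 456 − 35×17.0 = -139 → no gain ✓.
Strong-case (own payoff 456 − 19×17.0 = 133): to p=0 gives 77 → no gain ✓; to p=0.8 gives 194 − 19×0.8 = 178.8 → profitable ✗.
Weak-case (own payoff 77): to p=0.8 gives 194 − 44×0.8 = 158.8 → profitable ✗; to p=17.0 gives 456 − 44×17.0 = -292 → no gain ✓.
4 of the 6 constraints hold; not an equilibrium.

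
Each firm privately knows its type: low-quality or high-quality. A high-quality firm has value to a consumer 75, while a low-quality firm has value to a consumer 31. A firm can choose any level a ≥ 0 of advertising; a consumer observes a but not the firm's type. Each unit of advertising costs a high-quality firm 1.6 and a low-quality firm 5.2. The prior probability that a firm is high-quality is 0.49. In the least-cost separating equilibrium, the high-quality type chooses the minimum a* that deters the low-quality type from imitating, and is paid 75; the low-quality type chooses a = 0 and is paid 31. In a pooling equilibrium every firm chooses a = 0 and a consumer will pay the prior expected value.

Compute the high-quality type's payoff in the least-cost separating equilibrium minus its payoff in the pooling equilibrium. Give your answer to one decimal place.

Least-cost separating signal: a* solves 31 = 75 − 5.2·a*, so a* = (75 − 31)/5.2 ≈ 8.4615.
High-quality type's separating payoff: 75 − 1.6 × a* = 75 − 1.6 × (75 − 31)/5.2 = 75 − 70.4/5.2 ≈ 61.462.
Pooling payoff: 0.49 × 75 + 0.51 × 31 = 52.56.
Difference: 61.462 − 52.56 = 8.902, i.e. 8.9 to one decimal place.
The high-quality type prefers to separate.

8.9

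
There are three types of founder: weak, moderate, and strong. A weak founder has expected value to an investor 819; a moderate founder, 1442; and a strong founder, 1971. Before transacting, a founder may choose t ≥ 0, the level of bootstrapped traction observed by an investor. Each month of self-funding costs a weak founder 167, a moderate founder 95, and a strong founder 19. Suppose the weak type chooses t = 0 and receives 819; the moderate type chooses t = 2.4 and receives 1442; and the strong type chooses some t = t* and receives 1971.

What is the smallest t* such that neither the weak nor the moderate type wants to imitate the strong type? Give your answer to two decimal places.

7.97

Moderate type (on-path payoff 1442 − 95×2.4 = 1214) won't mimic when 1214 ≥ 1971 − 95·t*, i.e. t* ≥ 7.97.
Weak type (on-path payoff 819) won't mimic when 819 ≥ 1971 − 167·t*, i.e. t* ≥ 6.90.
Both must hold, so t* = max(6.90, 7.97) = 7.97. The moderate type's constraint binds.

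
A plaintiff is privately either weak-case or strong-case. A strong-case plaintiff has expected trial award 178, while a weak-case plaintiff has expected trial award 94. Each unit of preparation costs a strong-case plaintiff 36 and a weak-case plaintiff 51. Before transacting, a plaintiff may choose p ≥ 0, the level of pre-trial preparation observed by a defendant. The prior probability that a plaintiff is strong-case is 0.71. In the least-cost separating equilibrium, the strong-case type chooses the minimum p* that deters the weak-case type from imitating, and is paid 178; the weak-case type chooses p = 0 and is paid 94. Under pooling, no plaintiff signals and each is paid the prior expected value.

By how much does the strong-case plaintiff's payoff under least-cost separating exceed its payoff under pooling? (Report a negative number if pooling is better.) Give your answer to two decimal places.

Least-cost separating signal: p* solves 94 = 178 − 51·p*, so p* = (178 − 94)/51 ≈ 1.6471.
Strong-case type's separating payoff: 178 − 36 × p* = 178 − 36 × (178 − 94)/51 = 178 − 3024/51 ≈ 118.7059.
Pooling payoff: 0.71 × 178 + 0.29 × 94 = 153.64.
Difference: 118.7059 − 153.64 = -34.9341, i.e. -34.93 to two decimal places.
The strong-case type would prefer the pooling outcome.

-34.93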